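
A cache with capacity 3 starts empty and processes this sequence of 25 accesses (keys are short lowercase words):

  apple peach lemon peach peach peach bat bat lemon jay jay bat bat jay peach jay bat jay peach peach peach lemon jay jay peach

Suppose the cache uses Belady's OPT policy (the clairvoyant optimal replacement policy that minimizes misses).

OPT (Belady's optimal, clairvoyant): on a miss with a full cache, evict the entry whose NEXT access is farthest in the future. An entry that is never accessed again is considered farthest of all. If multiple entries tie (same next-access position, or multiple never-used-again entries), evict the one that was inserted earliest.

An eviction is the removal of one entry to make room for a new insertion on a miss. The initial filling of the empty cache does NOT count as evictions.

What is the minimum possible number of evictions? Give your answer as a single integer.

Answer: 3

Derivation:
OPT (Belady) simulation (capacity=3):
  1. access apple: MISS. Cache: [apple]
  2. access peach: MISS. Cache: [apple peach]
  3. access lemon: MISS. Cache: [apple peach lemon]
  4. access peach: HIT. Next use of peach: step 5. Cache: [apple peach lemon]
  5. access peach: HIT. Next use of peach: step 6. Cache: [apple peach lemon]
  6. access peach: HIT. Next use of peach: step 15. Cache: [apple peach lemon]
  7. access bat: MISS, evict apple (next use: never). Cache: [peach lemon bat]
  8. access bat: HIT. Next use of bat: step 12. Cache: [peach lemon bat]
  9. access lemon: HIT. Next use of lemon: step 22. Cache: [peach lemon bat]
  10. access jay: MISS, evict lemon (next use: step 22). Cache: [peach bat jay]
  11. access jay: HIT. Next use of jay: step 14. Cache: [peach bat jay]
  12. access bat: HIT. Next use of bat: step 13. Cache: [peach bat jay]
  13. access bat: HIT. Next use of bat: step 17. Cache: [peach bat jay]
  14. access jay: HIT. Next use of jay: step 16. Cache: [peach bat jay]
  15. access peach: HIT. Next use of peach: step 19. Cache: [peach bat jay]
  16. access jay: HIT. Next use of jay: step 18. Cache: [peach bat jay]
  17. access bat: HIT. Next use of bat: never. Cache: [peach bat jay]
  18. access jay: HIT. Next use of jay: step 23. Cache: [peach bat jay]
  19. access peach: HIT. Next use of peach: step 20. Cache: [peach bat jay]
  20. access peach: HIT. Next use of peach: step 21. Cache: [peach bat jay]
  21. access peach: HIT. Next use of peach: step 25. Cache: [peach bat jay]
  22. access lemon: MISS, evict bat (next use: never). Cache: [peach jay lemon]
  23. access jay: HIT. Next use of jay: step 24. Cache: [peach jay lemon]
  24. access jay: HIT. Next use of jay: never. Cache: [peach jay lemon]
  25. access peach: HIT. Next use of peach: never. Cache: [peach jay lemon]
Total: 19 hits, 6 misses, 3 evictions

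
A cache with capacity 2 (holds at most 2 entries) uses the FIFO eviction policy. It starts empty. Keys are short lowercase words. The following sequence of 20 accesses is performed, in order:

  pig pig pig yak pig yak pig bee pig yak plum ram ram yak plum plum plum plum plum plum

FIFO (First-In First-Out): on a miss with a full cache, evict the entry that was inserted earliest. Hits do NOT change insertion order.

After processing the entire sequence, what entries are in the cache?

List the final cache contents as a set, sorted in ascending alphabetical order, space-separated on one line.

FIFO simulation (capacity=2):
  1. access pig: MISS. Cache (old->new): [pig]
  2. access pig: HIT. Cache (old->new): [pig]
  3. access pig: HIT. Cache (old->new): [pig]
  4. access yak: MISS. Cache (old->new): [pig yak]
  5. access pig: HIT. Cache (old->new): [pig yak]
  6. access yak: HIT. Cache (old->new): [pig yak]
  7. access pig: HIT. Cache (old->new): [pig yak]
  8. access bee: MISS, evict pig. Cache (old->new): [yak bee]
  9. access pig: MISS, evict yak. Cache (old->new): [bee pig]
  10. access yak: MISS, evict bee. Cache (old->new): [pig yak]
  11. access plum: MISS, evict pig. Cache (old->new): [yak plum]
  12. access ram: MISS, evict yak. Cache (old->new): [plum ram]
  13. access ram: HIT. Cache (old->new): [plum ram]
  14. access yak: MISS, evict plum. Cache (old->new): [ram yak]
  15. access plum: MISS, evict ram. Cache (old->new): [yak plum]
  16. access plum: HIT. Cache (old->new): [yak plum]
  17. access plum: HIT. Cache (old->new): [yak plum]
  18. access plum: HIT. Cache (old->new): [yak plum]
  19. access plum: HIT. Cache (old->new): [yak plum]
  20. access plum: HIT. Cache (old->new): [yak plum]
Total: 11 hits, 9 misses, 7 evictions

Answer: plum yak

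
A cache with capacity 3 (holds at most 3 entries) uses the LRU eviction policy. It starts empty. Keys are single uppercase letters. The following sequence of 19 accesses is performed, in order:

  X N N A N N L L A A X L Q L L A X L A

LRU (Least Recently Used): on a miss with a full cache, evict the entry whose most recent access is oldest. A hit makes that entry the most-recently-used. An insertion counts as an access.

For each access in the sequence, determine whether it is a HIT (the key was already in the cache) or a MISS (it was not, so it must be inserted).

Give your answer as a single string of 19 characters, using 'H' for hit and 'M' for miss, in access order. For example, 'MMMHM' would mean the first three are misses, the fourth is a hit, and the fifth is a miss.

Answer: MMHMHHMHHHMHMHHMMHH

Derivation:
LRU simulation (capacity=3):
  1. access X: MISS. Cache (LRU->MRU): [X]
  2. access N: MISS. Cache (LRU->MRU): [X N]
  3. access N: HIT. Cache (LRU->MRU): [X N]
  4. access A: MISS. Cache (LRU->MRU): [X N A]
  5. access N: HIT. Cache (LRU->MRU): [X A N]
  6. access N: HIT. Cache (LRU->MRU): [X A N]
  7. access L: MISS, evict X. Cache (LRU->MRU): [A N L]
  8. access L: HIT. Cache (LRU->MRU): [A N L]
  9. access A: HIT. Cache (LRU->MRU): [N L A]
  10. access A: HIT. Cache (LRU->MRU): [N L A]
  11. access X: MISS, evict N. Cache (LRU->MRU): [L A X]
  12. access L: HIT. Cache (LRU->MRU): [A X L]
  13. access Q: MISS, evict A. Cache (LRU->MRU): [X L Q]
  14. access L: HIT. Cache (LRU->MRU): [X Q L]
  15. access L: HIT. Cache (LRU->MRU): [X Q L]
  16. access A: MISS, evict X. Cache (LRU->MRU): [Q L A]
  17. access X: MISS, evict Q. Cache (LRU->MRU): [L A X]
  18. access L: HIT. Cache (LRU->MRU): [A X L]
  19. access A: HIT. Cache (LRU->MRU): [X L A]
Total: 11 hits, 8 misses, 5 evictions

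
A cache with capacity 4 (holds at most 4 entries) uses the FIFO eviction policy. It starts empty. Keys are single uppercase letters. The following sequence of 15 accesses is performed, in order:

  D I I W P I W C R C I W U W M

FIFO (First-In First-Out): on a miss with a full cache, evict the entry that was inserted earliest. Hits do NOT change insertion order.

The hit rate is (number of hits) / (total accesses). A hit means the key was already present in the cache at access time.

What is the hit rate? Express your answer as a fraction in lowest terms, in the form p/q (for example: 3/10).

FIFO simulation (capacity=4):
  1. access D: MISS. Cache (old->new): [D]
  2. access I: MISS. Cache (old->new): [D I]
  3. access I: HIT. Cache (old->new): [D I]
  4. access W: MISS. Cache (old->new): [D I W]
  5. access P: MISS. Cache (old->new): [D I W P]
  6. access I: HIT. Cache (old->new): [D I W P]
  7. access W: HIT. Cache (old->new): [D I W P]
  8. access C: MISS, evict D. Cache (old->new): [I W P C]
  9. access R: MISS, evict I. Cache (old->new): [W P C R]
  10. access C: HIT. Cache (old->new): [W P C R]
  11. access I: MISS, evict W. Cache (old->new): [P C R I]
  12. access W: MISS, evict P. Cache (old->new): [C R I W]
  13. access U: MISS, evict C. Cache (old->new): [R I W U]
  14. access W: HIT. Cache (old->new): [R I W U]
  15. access M: MISS, evict R. Cache (old->new): [I W U M]
Total: 5 hits, 10 misses, 6 evictions

Hit rate = 5/15 = 1/3

Answer: 1/3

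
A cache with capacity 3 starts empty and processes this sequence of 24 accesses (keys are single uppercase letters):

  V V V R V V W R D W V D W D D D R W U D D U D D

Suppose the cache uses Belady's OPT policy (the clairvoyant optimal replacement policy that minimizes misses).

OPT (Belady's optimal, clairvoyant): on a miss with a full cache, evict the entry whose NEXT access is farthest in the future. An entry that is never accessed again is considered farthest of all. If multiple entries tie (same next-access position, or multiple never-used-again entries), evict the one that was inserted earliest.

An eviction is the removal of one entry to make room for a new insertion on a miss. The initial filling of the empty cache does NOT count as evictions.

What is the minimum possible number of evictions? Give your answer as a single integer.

Answer: 3

Derivation:
OPT (Belady) simulation (capacity=3):
  1. access V: MISS. Cache: [V]
  2. access V: HIT. Next use of V: step 3. Cache: [V]
  3. access V: HIT. Next use of V: step 5. Cache: [V]
  4. access R: MISS. Cache: [V R]
  5. access V: HIT. Next use of V: step 6. Cache: [V R]
  6. access V: HIT. Next use of V: step 11. Cache: [V R]
  7. access W: MISS. Cache: [V R W]
  8. access R: HIT. Next use of R: step 17. Cache: [V R W]
  9. access D: MISS, evict R (next use: step 17). Cache: [V W D]
  10. access W: HIT. Next use of W: step 13. Cache: [V W D]
  11. access V: HIT. Next use of V: never. Cache: [V W D]
  12. access D: HIT. Next use of D: step 14. Cache: [V W D]
  13. access W: HIT. Next use of W: step 18. Cache: [V W D]
  14. access D: HIT. Next use of D: step 15. Cache: [V W D]
  15. access D: HIT. Next use of D: step 16. Cache: [V W D]
  16. access D: HIT. Next use of D: step 20. Cache: [V W D]
  17. access R: MISS, evict V (next use: never). Cache: [W D R]
  18. access W: HIT. Next use of W: never. Cache: [W D R]
  19. access U: MISS, evict W (next use: never). Cache: [D R U]
  20. access D: HIT. Next use of D: step 21. Cache: [D R U]
  21. access D: HIT. Next use of D: step 23. Cache: [D R U]
  22. access U: HIT. Next use of U: never. Cache: [D R U]
  23. access D: HIT. Next use of D: step 24. Cache: [D R U]
  24. access D: HIT. Next use of D: never. Cache: [D R U]
Total: 18 hits, 6 misses, 3 evictions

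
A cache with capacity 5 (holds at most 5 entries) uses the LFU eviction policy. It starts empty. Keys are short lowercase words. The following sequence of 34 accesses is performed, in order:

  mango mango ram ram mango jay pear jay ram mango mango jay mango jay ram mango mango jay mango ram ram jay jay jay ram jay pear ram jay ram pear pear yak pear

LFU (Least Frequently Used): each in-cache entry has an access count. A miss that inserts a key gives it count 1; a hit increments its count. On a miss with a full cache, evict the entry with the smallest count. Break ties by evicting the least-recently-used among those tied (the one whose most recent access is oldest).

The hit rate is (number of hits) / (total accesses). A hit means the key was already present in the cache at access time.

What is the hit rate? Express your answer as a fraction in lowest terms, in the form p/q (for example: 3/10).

LFU simulation (capacity=5):
  1. access mango: MISS. Cache: [mango(c=1)]
  2. access mango: HIT, count now 2. Cache: [mango(c=2)]
  3. access ram: MISS. Cache: [ram(c=1) mango(c=2)]
  4. access ram: HIT, count now 2. Cache: [mango(c=2) ram(c=2)]
  5. access mango: HIT, count now 3. Cache: [ram(c=2) mango(c=3)]
  6. access jay: MISS. Cache: [jay(c=1) ram(c=2) mango(c=3)]
  7. access pear: MISS. Cache: [jay(c=1) pear(c=1) ram(c=2) mango(c=3)]
  8. access jay: HIT, count now 2. Cache: [pear(c=1) ram(c=2) jay(c=2) mango(c=3)]
  9. access ram: HIT, count now 3. Cache: [pear(c=1) jay(c=2) mango(c=3) ram(c=3)]
  10. access mango: HIT, count now 4. Cache: [pear(c=1) jay(c=2) ram(c=3) mango(c=4)]
  11. access mango: HIT, count now 5. Cache: [pear(c=1) jay(c=2) ram(c=3) mango(c=5)]
  12. access jay: HIT, count now 3. Cache: [pear(c=1) ram(c=3) jay(c=3) mango(c=5)]
  13. access mango: HIT, count now 6. Cache: [pear(c=1) ram(c=3) jay(c=3) mango(c=6)]
  14. access jay: HIT, count now 4. Cache: [pear(c=1) ram(c=3) jay(c=4) mango(c=6)]
  15. access ram: HIT, count now 4. Cache: [pear(c=1) jay(c=4) ram(c=4) mango(c=6)]
  16. access mango: HIT, count now 7. Cache: [pear(c=1) jay(c=4) ram(c=4) mango(c=7)]
  17. access mango: HIT, count now 8. Cache: [pear(c=1) jay(c=4) ram(c=4) mango(c=8)]
  18. access jay: HIT, count now 5. Cache: [pear(c=1) ram(c=4) jay(c=5) mango(c=8)]
  19. access mango: HIT, count now 9. Cache: [pear(c=1) ram(c=4) jay(c=5) mango(c=9)]
  20. access ram: HIT, count now 5. Cache: [pear(c=1) jay(c=5) ram(c=5) mango(c=9)]
  21. access ram: HIT, count now 6. Cache: [pear(c=1) jay(c=5) ram(c=6) mango(c=9)]
  22. access jay: HIT, count now 6. Cache: [pear(c=1) ram(c=6) jay(c=6) mango(c=9)]
  23. access jay: HIT, count now 7. Cache: [pear(c=1) ram(c=6) jay(c=7) mango(c=9)]
  24. access jay: HIT, count now 8. Cache: [pear(c=1) ram(c=6) jay(c=8) mango(c=9)]
  25. access ram: HIT, count now 7. Cache: [pear(c=1) ram(c=7) jay(c=8) mango(c=9)]
  26. access jay: HIT, count now 9. Cache: [pear(c=1) ram(c=7) mango(c=9) jay(c=9)]
  27. access pear: HIT, count now 2. Cache: [pear(c=2) ram(c=7) mango(c=9) jay(c=9)]
  28. access ram: HIT, count now 8. Cache: [pear(c=2) ram(c=8) mango(c=9) jay(c=9)]
  29. access jay: HIT, count now 10. Cache: [pear(c=2) ram(c=8) mango(c=9) jay(c=10)]
  30. access ram: HIT, count now 9. Cache: [pear(c=2) mango(c=9) ram(c=9) jay(c=10)]
  31. access pear: HIT, count now 3. Cache: [pear(c=3) mango(c=9) ram(c=9) jay(c=10)]
  32. access pear: HIT, count now 4. Cache: [pear(c=4) mango(c=9) ram(c=9) jay(c=10)]
  33. access yak: MISS. Cache: [yak(c=1) pear(c=4) mango(c=9) ram(c=9) jay(c=10)]
  34. access pear: HIT, count now 5. Cache: [yak(c=1) pear(c=5) mango(c=9) ram(c=9) jay(c=10)]
Total: 29 hits, 5 misses, 0 evictions

Hit rate = 29/34

Answer: 29/34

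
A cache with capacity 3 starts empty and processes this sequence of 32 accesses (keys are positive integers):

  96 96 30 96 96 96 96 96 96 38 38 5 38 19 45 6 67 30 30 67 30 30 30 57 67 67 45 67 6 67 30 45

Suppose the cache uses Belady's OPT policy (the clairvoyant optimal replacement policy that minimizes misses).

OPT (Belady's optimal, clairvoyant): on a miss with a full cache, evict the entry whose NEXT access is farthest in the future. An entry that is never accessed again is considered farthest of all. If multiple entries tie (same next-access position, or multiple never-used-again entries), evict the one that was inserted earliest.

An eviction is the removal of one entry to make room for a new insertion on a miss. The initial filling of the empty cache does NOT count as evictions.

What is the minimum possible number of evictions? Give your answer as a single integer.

OPT (Belady) simulation (capacity=3):
  1. access 96: MISS. Cache: [96]
  2. access 96: HIT. Next use of 96: step 4. Cache: [96]
  3. access 30: MISS. Cache: [96 30]
  4. access 96: HIT. Next use of 96: step 5. Cache: [96 30]
  5. access 96: HIT. Next use of 96: step 6. Cache: [96 30]
  6. access 96: HIT. Next use of 96: step 7. Cache: [96 30]
  7. access 96: HIT. Next use of 96: step 8. Cache: [96 30]
  8. access 96: HIT. Next use of 96: step 9. Cache: [96 30]
  9. access 96: HIT. Next use of 96: never. Cache: [96 30]
  10. access 38: MISS. Cache: [96 30 38]
  11. access 38: HIT. Next use of 38: step 13. Cache: [96 30 38]
  12. access 5: MISS, evict 96 (next use: never). Cache: [30 38 5]
  13. access 38: HIT. Next use of 38: never. Cache: [30 38 5]
  14. access 19: MISS, evict 38 (next use: never). Cache: [30 5 19]
  15. access 45: MISS, evict 5 (next use: never). Cache: [30 19 45]
  16. access 6: MISS, evict 19 (next use: never). Cache: [30 45 6]
  17. access 67: MISS, evict 6 (next use: step 29). Cache: [30 45 67]
  18. access 30: HIT. Next use of 30: step 19. Cache: [30 45 67]
  19. access 30: HIT. Next use of 30: step 21. Cache: [30 45 67]
  20. access 67: HIT. Next use of 67: step 25. Cache: [30 45 67]
  21. access 30: HIT. Next use of 30: step 22. Cache: [30 45 67]
  22. access 30: HIT. Next use of 30: step 23. Cache: [30 45 67]
  23. access 30: HIT. Next use of 30: step 31. Cache: [30 45 67]
  24. access 57: MISS, evict 30 (next use: step 31). Cache: [45 67 57]
  25. access 67: HIT. Next use of 67: step 26. Cache: [45 67 57]
  26. access 67: HIT. Next use of 67: step 28. Cache: [45 67 57]
  27. access 45: HIT. Next use of 45: step 32. Cache: [45 67 57]
  28. access 67: HIT. Next use of 67: step 30. Cache: [45 67 57]
  29. access 6: MISS, evict 57 (next use: never). Cache: [45 67 6]
  30. access 67: HIT. Next use of 67: never. Cache: [45 67 6]
  31. access 30: MISS, evict 67 (next use: never). Cache: [45 6 30]
  32. access 45: HIT. Next use of 45: never. Cache: [45 6 30]
Total: 21 hits, 11 misses, 8 evictions

Answer: 8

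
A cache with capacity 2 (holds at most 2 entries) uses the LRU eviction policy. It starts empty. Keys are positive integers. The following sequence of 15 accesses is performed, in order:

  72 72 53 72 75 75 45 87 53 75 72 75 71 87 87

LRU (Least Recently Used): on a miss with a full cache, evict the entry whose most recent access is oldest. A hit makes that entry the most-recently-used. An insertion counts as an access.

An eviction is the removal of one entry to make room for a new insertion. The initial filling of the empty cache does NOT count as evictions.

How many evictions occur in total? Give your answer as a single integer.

LRU simulation (capacity=2):
  1. access 72: MISS. Cache (LRU->MRU): [72]
  2. access 72: HIT. Cache (LRU->MRU): [72]
  3. access 53: MISS. Cache (LRU->MRU): [72 53]
  4. access 72: HIT. Cache (LRU->MRU): [53 72]
  5. access 75: MISS, evict 53. Cache (LRU->MRU): [72 75]
  6. access 75: HIT. Cache (LRU->MRU): [72 75]
  7. access 45: MISS, evict 72. Cache (LRU->MRU): [75 45]
  8. access 87: MISS, evict 75. Cache (LRU->MRU): [45 87]
  9. access 53: MISS, evict 45. Cache (LRU->MRU): [87 53]
  10. access 75: MISS, evict 87. Cache (LRU->MRU): [53 75]
  11. access 72: MISS, evict 53. Cache (LRU->MRU): [75 72]
  12. access 75: HIT. Cache (LRU->MRU): [72 75]
  13. access 71: MISS, evict 72. Cache (LRU->MRU): [75 71]
  14. access 87: MISS, evict 75. Cache (LRU->MRU): [71 87]
  15. access 87: HIT. Cache (LRU->MRU): [71 87]
Total: 5 hits, 10 misses, 8 evictions

Answer: 8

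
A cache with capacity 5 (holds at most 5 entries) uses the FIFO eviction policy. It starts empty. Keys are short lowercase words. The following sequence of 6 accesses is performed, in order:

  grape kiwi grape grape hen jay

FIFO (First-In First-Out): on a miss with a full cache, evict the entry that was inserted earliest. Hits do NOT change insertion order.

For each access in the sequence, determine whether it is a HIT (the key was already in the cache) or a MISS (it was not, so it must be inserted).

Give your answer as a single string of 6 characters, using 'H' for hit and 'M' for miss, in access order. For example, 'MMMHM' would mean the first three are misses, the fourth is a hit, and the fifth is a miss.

Answer: MMHHMM

Derivation:
FIFO simulation (capacity=5):
  1. access grape: MISS. Cache (old->new): [grape]
  2. access kiwi: MISS. Cache (old->new): [grape kiwi]
  3. access grape: HIT. Cache (old->new): [grape kiwi]
  4. access grape: HIT. Cache (old->new): [grape kiwi]
  5. access hen: MISS. Cache (old->new): [grape kiwi hen]
  6. access jay: MISS. Cache (old->new): [grape kiwi hen jay]
Total: 2 hits, 4 misses, 0 evictions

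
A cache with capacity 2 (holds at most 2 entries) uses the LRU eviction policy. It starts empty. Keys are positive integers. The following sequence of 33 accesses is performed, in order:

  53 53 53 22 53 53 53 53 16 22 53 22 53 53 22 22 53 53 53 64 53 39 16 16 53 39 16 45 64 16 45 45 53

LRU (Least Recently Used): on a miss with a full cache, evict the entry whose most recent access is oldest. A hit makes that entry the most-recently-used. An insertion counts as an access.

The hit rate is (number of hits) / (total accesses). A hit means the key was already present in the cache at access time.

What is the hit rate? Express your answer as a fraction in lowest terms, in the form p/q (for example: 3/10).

LRU simulation (capacity=2):
  1. access 53: MISS. Cache (LRU->MRU): [53]
  2. access 53: HIT. Cache (LRU->MRU): [53]
  3. access 53: HIT. Cache (LRU->MRU): [53]
  4. access 22: MISS. Cache (LRU->MRU): [53 22]
  5. access 53: HIT. Cache (LRU->MRU): [22 53]
  6. access 53: HIT. Cache (LRU->MRU): [22 53]
  7. access 53: HIT. Cache (LRU->MRU): [22 53]
  8. access 53: HIT. Cache (LRU->MRU): [22 53]
  9. access 16: MISS, evict 22. Cache (LRU->MRU): [53 16]
  10. access 22: MISS, evict 53. Cache (LRU->MRU): [16 22]
  11. access 53: MISS, evict 16. Cache (LRU->MRU): [22 53]
  12. access 22: HIT. Cache (LRU->MRU): [53 22]
  13. access 53: HIT. Cache (LRU->MRU): [22 53]
  14. access 53: HIT. Cache (LRU->MRU): [22 53]
  15. access 22: HIT. Cache (LRU->MRU): [53 22]
  16. access 22: HIT. Cache (LRU->MRU): [53 22]
  17. access 53: HIT. Cache (LRU->MRU): [22 53]
  18. access 53: HIT. Cache (LRU->MRU): [22 53]
  19. access 53: HIT. Cache (LRU->MRU): [22 53]
  20. access 64: MISS, evict 22. Cache (LRU->MRU): [53 64]
  21. access 53: HIT. Cache (LRU->MRU): [64 53]
  22. access 39: MISS, evict 64. Cache (LRU->MRU): [53 39]
  23. access 16: MISS, evict 53. Cache (LRU->MRU): [39 16]
  24. access 16: HIT. Cache (LRU->MRU): [39 16]
  25. access 53: MISS, evict 39. Cache (LRU->MRU): [16 53]
  26. access 39: MISS, evict 16. Cache (LRU->MRU): [53 39]
  27. access 16: MISS, evict 53. Cache (LRU->MRU): [39 16]
  28. access 45: MISS, evict 39. Cache (LRU->MRU): [16 45]
  29. access 64: MISS, evict 16. Cache (LRU->MRU): [45 64]
  30. access 16: MISS, evict 45. Cache (LRU->MRU): [64 16]
  31. access 45: MISS, evict 64. Cache (LRU->MRU): [16 45]
  32. access 45: HIT. Cache (LRU->MRU): [16 45]
  33. access 53: MISS, evict 16. Cache (LRU->MRU): [45 53]
Total: 17 hits, 16 misses, 14 evictions

Hit rate = 17/33

Answer: 17/33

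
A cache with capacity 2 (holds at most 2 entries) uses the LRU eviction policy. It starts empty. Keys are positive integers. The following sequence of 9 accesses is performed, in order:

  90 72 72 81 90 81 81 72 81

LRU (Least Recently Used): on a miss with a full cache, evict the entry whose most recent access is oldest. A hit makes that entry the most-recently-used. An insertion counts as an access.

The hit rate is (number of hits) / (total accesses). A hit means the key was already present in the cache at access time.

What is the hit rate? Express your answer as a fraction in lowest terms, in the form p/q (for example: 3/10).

LRU simulation (capacity=2):
  1. access 90: MISS. Cache (LRU->MRU): [90]
  2. access 72: MISS. Cache (LRU->MRU): [90 72]
  3. access 72: HIT. Cache (LRU->MRU): [90 72]
  4. access 81: MISS, evict 90. Cache (LRU->MRU): [72 81]
  5. access 90: MISS, evict 72. Cache (LRU->MRU): [81 90]
  6. access 81: HIT. Cache (LRU->MRU): [90 81]
  7. access 81: HIT. Cache (LRU->MRU): [90 81]
  8. access 72: MISS, evict 90. Cache (LRU->MRU): [81 72]
  9. access 81: HIT. Cache (LRU->MRU): [72 81]
Total: 4 hits, 5 misses, 3 evictions

Hit rate = 4/9

Answer: 4/9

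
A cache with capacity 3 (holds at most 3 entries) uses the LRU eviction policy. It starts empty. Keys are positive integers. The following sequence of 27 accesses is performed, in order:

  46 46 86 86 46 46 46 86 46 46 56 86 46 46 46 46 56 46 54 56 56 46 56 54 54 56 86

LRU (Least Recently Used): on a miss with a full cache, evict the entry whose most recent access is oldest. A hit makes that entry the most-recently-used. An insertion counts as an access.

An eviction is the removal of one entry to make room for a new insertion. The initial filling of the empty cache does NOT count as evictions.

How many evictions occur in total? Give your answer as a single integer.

Answer: 2

Derivation:
LRU simulation (capacity=3):
  1. access 46: MISS. Cache (LRU->MRU): [46]
  2. access 46: HIT. Cache (LRU->MRU): [46]
  3. access 86: MISS. Cache (LRU->MRU): [46 86]
  4. access 86: HIT. Cache (LRU->MRU): [46 86]
  5. access 46: HIT. Cache (LRU->MRU): [86 46]
  6. access 46: HIT. Cache (LRU->MRU): [86 46]
  7. access 46: HIT. Cache (LRU->MRU): [86 46]
  8. access 86: HIT. Cache (LRU->MRU): [46 86]
  9. access 46: HIT. Cache (LRU->MRU): [86 46]
  10. access 46: HIT. Cache (LRU->MRU): [86 46]
  11. access 56: MISS. Cache (LRU->MRU): [86 46 56]
  12. access 86: HIT. Cache (LRU->MRU): [46 56 86]
  13. access 46: HIT. Cache (LRU->MRU): [56 86 46]
  14. access 46: HIT. Cache (LRU->MRU): [56 86 46]
  15. access 46: HIT. Cache (LRU->MRU): [56 86 46]
  16. access 46: HIT. Cache (LRU->MRU): [56 86 46]
  17. access 56: HIT. Cache (LRU->MRU): [86 46 56]
  18. access 46: HIT. Cache (LRU->MRU): [86 56 46]
  19. access 54: MISS, evict 86. Cache (LRU->MRU): [56 46 54]
  20. access 56: HIT. Cache (LRU->MRU): [46 54 56]
  21. access 56: HIT. Cache (LRU->MRU): [46 54 56]
  22. access 46: HIT. Cache (LRU->MRU): [54 56 46]
  23. access 56: HIT. Cache (LRU->MRU): [54 46 56]
  24. access 54: HIT. Cache (LRU->MRU): [46 56 54]
  25. access 54: HIT. Cache (LRU->MRU): [46 56 54]
  26. access 56: HIT. Cache (LRU->MRU): [46 54 56]
  27. access 86: MISS, evict 46. Cache (LRU->MRU): [54 56 86]
Total: 22 hits, 5 misses, 2 evictions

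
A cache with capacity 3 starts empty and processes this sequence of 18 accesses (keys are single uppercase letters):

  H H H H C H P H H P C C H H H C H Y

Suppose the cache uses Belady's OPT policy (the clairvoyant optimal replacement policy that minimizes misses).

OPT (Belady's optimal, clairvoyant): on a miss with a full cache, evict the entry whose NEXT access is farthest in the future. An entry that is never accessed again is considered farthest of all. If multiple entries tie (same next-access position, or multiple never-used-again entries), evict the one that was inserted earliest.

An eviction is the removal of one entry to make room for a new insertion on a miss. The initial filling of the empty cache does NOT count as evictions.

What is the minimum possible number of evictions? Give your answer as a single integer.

Answer: 1

Derivation:
OPT (Belady) simulation (capacity=3):
  1. access H: MISS. Cache: [H]
  2. access H: HIT. Next use of H: step 3. Cache: [H]
  3. access H: HIT. Next use of H: step 4. Cache: [H]
  4. access H: HIT. Next use of H: step 6. Cache: [H]
  5. access C: MISS. Cache: [H C]
  6. access H: HIT. Next use of H: step 8. Cache: [H C]
  7. access P: MISS. Cache: [H C P]
  8. access H: HIT. Next use of H: step 9. Cache: [H C P]
  9. access H: HIT. Next use of H: step 13. Cache: [H C P]
  10. access P: HIT. Next use of P: never. Cache: [H C P]
  11. access C: HIT. Next use of C: step 12. Cache: [H C P]
  12. access C: HIT. Next use of C: step 16. Cache: [H C P]
  13. access H: HIT. Next use of H: step 14. Cache: [H C P]
  14. access H: HIT. Next use of H: step 15. Cache: [H C P]
  15. access H: HIT. Next use of H: step 17. Cache: [H C P]
  16. access C: HIT. Next use of C: never. Cache: [H C P]
  17. access H: HIT. Next use of H: never. Cache: [H C P]
  18. access Y: MISS, evict H (next use: never). Cache: [C P Y]
Total: 14 hits, 4 misses, 1 evictions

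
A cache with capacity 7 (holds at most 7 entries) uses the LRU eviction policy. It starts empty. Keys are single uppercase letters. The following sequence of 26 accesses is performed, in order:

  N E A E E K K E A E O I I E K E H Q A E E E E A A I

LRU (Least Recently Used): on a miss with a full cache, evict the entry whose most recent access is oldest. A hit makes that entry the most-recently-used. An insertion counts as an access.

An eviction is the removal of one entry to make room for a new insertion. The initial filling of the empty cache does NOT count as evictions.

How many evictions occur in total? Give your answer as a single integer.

Answer: 1

Derivation:
LRU simulation (capacity=7):
  1. access N: MISS. Cache (LRU->MRU): [N]
  2. access E: MISS. Cache (LRU->MRU): [N E]
  3. access A: MISS. Cache (LRU->MRU): [N E A]
  4. access E: HIT. Cache (LRU->MRU): [N A E]
  5. access E: HIT. Cache (LRU->MRU): [N A E]
  6. access K: MISS. Cache (LRU->MRU): [N A E K]
  7. access K: HIT. Cache (LRU->MRU): [N A E K]
  8. access E: HIT. Cache (LRU->MRU): [N A K E]
  9. access A: HIT. Cache (LRU->MRU): [N K E A]
  10. access E: HIT. Cache (LRU->MRU): [N K A E]
  11. access O: MISS. Cache (LRU->MRU): [N K A E O]
  12. access I: MISS. Cache (LRU->MRU): [N K A E O I]
  13. access I: HIT. Cache (LRU->MRU): [N K A E O I]
  14. access E: HIT. Cache (LRU->MRU): [N K A O I E]
  15. access K: HIT. Cache (LRU->MRU): [N A O I E K]
  16. access E: HIT. Cache (LRU->MRU): [N A O I K E]
  17. access H: MISS. Cache (LRU->MRU): [N A O I K E H]
  18. access Q: MISS, evict N. Cache (LRU->MRU): [A O I K E H Q]
  19. access A: HIT. Cache (LRU->MRU): [O I K E H Q A]
  20. access E: HIT. Cache (LRU->MRU): [O I K H Q A E]
  21. access E: HIT. Cache (LRU->MRU): [O I K H Q A E]
  22. access E: HIT. Cache (LRU->MRU): [O I K H Q A E]
  23. access E: HIT. Cache (LRU->MRU): [O I K H Q A E]
  24. access A: HIT. Cache (LRU->MRU): [O I K H Q E A]
  25. access A: HIT. Cache (LRU->MRU): [O I K H Q E A]
  26. access I: HIT. Cache (LRU->MRU): [O K H Q E A I]
Total: 18 hits, 8 misses, 1 evictions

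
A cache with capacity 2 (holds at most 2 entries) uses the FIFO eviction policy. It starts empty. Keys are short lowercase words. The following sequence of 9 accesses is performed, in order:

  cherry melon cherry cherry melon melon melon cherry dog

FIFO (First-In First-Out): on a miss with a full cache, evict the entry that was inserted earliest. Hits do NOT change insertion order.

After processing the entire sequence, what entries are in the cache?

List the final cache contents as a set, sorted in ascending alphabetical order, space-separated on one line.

FIFO simulation (capacity=2):
  1. access cherry: MISS. Cache (old->new): [cherry]
  2. access melon: MISS. Cache (old->new): [cherry melon]
  3. access cherry: HIT. Cache (old->new): [cherry melon]
  4. access cherry: HIT. Cache (old->new): [cherry melon]
  5. access melon: HIT. Cache (old->new): [cherry melon]
  6. access melon: HIT. Cache (old->new): [cherry melon]
  7. access melon: HIT. Cache (old->new): [cherry melon]
  8. access cherry: HIT. Cache (old->new): [cherry melon]
  9. access dog: MISS, evict cherry. Cache (old->new): [melon dog]
Total: 6 hits, 3 misses, 1 evictions

Answer: dog melon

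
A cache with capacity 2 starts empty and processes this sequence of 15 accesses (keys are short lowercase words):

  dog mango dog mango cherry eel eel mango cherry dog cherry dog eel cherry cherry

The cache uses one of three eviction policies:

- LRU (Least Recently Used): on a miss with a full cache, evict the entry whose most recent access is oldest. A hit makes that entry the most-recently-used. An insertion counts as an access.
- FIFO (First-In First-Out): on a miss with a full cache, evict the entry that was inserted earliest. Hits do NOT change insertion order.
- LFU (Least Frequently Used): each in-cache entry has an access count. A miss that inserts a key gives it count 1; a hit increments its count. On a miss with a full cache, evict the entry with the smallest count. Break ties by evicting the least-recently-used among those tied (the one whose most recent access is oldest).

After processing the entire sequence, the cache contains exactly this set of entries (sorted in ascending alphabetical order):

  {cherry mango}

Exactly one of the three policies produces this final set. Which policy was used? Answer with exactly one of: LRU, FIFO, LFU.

Simulating under each policy and comparing final sets:
  LRU: final set = {cherry eel} -> differs
  FIFO: final set = {cherry eel} -> differs
  LFU: final set = {cherry mango} -> MATCHES target
Only LFU produces the target set.

Answer: LFU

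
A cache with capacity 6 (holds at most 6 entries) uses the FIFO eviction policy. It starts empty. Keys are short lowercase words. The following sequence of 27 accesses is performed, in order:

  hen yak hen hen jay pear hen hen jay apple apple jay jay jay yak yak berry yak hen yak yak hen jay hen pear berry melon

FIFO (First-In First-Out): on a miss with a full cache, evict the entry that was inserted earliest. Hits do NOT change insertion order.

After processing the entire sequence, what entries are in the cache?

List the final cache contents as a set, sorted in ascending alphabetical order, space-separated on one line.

Answer: apple berry jay melon pear yak

Derivation:
FIFO simulation (capacity=6):
  1. access hen: MISS. Cache (old->new): [hen]
  2. access yak: MISS. Cache (old->new): [hen yak]
  3. access hen: HIT. Cache (old->new): [hen yak]
  4. access hen: HIT. Cache (old->new): [hen yak]
  5. access jay: MISS. Cache (old->new): [hen yak jay]
  6. access pear: MISS. Cache (old->new): [hen yak jay pear]
  7. access hen: HIT. Cache (old->new): [hen yak jay pear]
  8. access hen: HIT. Cache (old->new): [hen yak jay pear]
  9. access jay: HIT. Cache (old->new): [hen yak jay pear]
  10. access apple: MISS. Cache (old->new): [hen yak jay pear apple]
  11. access apple: HIT. Cache (old->new): [hen yak jay pear apple]
  12. access jay: HIT. Cache (old->new): [hen yak jay pear apple]
  13. access jay: HIT. Cache (old->new): [hen yak jay pear apple]
  14. access jay: HIT. Cache (old->new): [hen yak jay pear apple]
  15. access yak: HIT. Cache (old->new): [hen yak jay pear apple]
  16. access yak: HIT. Cache (old->new): [hen yak jay pear apple]
  17. access berry: MISS. Cache (old->new): [hen yak jay pear apple berry]
  18. access yak: HIT. Cache (old->new): [hen yak jay pear apple berry]
  19. access hen: HIT. Cache (old->new): [hen yak jay pear apple berry]
  20. access yak: HIT. Cache (old->new): [hen yak jay pear apple berry]
  21. access yak: HIT. Cache (old->new): [hen yak jay pear apple berry]
  22. access hen: HIT. Cache (old->new): [hen yak jay pear apple berry]
  23. access jay: HIT. Cache (old->new): [hen yak jay pear apple berry]
  24. access hen: HIT. Cache (old->new): [hen yak jay pear apple berry]
  25. access pear: HIT. Cache (old->new): [hen yak jay pear apple berry]
  26. access berry: HIT. Cache (old->new): [hen yak jay pear apple berry]
  27. access melon: MISS, evict hen. Cache (old->new): [yak jay pear apple berry melon]
Total: 20 hits, 7 misses, 1 evictions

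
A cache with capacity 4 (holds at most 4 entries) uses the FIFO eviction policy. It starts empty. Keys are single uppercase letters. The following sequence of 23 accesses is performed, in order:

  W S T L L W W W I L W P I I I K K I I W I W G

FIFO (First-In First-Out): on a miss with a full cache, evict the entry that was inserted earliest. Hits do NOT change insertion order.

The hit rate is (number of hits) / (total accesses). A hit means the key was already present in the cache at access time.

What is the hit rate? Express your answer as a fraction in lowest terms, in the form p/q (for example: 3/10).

FIFO simulation (capacity=4):
  1. access W: MISS. Cache (old->new): [W]
  2. access S: MISS. Cache (old->new): [W S]
  3. access T: MISS. Cache (old->new): [W S T]
  4. access L: MISS. Cache (old->new): [W S T L]
  5. access L: HIT. Cache (old->new): [W S T L]
  6. access W: HIT. Cache (old->new): [W S T L]
  7. access W: HIT. Cache (old->new): [W S T L]
  8. access W: HIT. Cache (old->new): [W S T L]
  9. access I: MISS, evict W. Cache (old->new): [S T L I]
  10. access L: HIT. Cache (old->new): [S T L I]
  11. access W: MISS, evict S. Cache (old->new): [T L I W]
  12. access P: MISS, evict T. Cache (old->new): [L I W P]
  13. access I: HIT. Cache (old->new): [L I W P]
  14. access I: HIT. Cache (old->new): [L I W P]
  15. access I: HIT. Cache (old->new): [L I W P]
  16. access K: MISS, evict L. Cache (old->new): [I W P K]
  17. access K: HIT. Cache (old->new): [I W P K]
  18. access I: HIT. Cache (old->new): [I W P K]
  19. access I: HIT. Cache (old->new): [I W P K]
  20. access W: HIT. Cache (old->new): [I W P K]
  21. access I: HIT. Cache (old->new): [I W P K]
  22. access W: HIT. Cache (old->new): [I W P K]
  23. access G: MISS, evict I. Cache (old->new): [W P K G]
Total: 14 hits, 9 misses, 5 evictions

Hit rate = 14/23

Answer: 14/23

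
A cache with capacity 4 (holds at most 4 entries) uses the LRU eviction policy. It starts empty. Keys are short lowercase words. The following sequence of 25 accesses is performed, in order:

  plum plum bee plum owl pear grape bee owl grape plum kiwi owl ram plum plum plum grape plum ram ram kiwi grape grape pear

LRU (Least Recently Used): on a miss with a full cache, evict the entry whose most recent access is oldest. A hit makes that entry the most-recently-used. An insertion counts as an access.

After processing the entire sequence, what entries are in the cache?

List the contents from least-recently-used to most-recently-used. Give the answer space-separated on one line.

Answer: ram kiwi grape pear

Derivation:
LRU simulation (capacity=4):
  1. access plum: MISS. Cache (LRU->MRU): [plum]
  2. access plum: HIT. Cache (LRU->MRU): [plum]
  3. access bee: MISS. Cache (LRU->MRU): [plum bee]
  4. access plum: HIT. Cache (LRU->MRU): [bee plum]
  5. access owl: MISS. Cache (LRU->MRU): [bee plum owl]
  6. access pear: MISS. Cache (LRU->MRU): [bee plum owl pear]
  7. access grape: MISS, evict bee. Cache (LRU->MRU): [plum owl pear grape]
  8. access bee: MISS, evict plum. Cache (LRU->MRU): [owl pear grape bee]
  9. access owl: HIT. Cache (LRU->MRU): [pear grape bee owl]
  10. access grape: HIT. Cache (LRU->MRU): [pear bee owl grape]
  11. access plum: MISS, evict pear. Cache (LRU->MRU): [bee owl grape plum]
  12. access kiwi: MISS, evict bee. Cache (LRU->MRU): [owl grape plum kiwi]
  13. access owl: HIT. Cache (LRU->MRU): [grape plum kiwi owl]
  14. access ram: MISS, evict grape. Cache (LRU->MRU): [plum kiwi owl ram]
  15. access plum: HIT. Cache (LRU->MRU): [kiwi owl ram plum]
  16. access plum: HIT. Cache (LRU->MRU): [kiwi owl ram plum]
  17. access plum: HIT. Cache (LRU->MRU): [kiwi owl ram plum]
  18. access grape: MISS, evict kiwi. Cache (LRU->MRU): [owl ram plum grape]
  19. access plum: HIT. Cache (LRU->MRU): [owl ram grape plum]
  20. access ram: HIT. Cache (LRU->MRU): [owl grape plum ram]
  21. access ram: HIT. Cache (LRU->MRU): [owl grape plum ram]
  22. access kiwi: MISS, evict owl. Cache (LRU->MRU): [grape plum ram kiwi]
  23. access grape: HIT. Cache (LRU->MRU): [plum ram kiwi grape]
  24. access grape: HIT. Cache (LRU->MRU): [plum ram kiwi grape]
  25. access pear: MISS, evict plum. Cache (LRU->MRU): [ram kiwi grape pear]
Total: 13 hits, 12 misses, 8 evictions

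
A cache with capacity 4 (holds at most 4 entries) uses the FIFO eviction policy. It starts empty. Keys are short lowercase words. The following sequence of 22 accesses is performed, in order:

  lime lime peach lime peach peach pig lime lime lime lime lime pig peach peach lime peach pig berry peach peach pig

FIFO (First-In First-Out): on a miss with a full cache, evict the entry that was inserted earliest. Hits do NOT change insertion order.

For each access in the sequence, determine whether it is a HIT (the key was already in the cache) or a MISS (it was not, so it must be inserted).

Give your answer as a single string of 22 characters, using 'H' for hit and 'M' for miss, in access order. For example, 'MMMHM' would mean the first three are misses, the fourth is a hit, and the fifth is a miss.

Answer: MHMHHHMHHHHHHHHHHHMHHH

Derivation:
FIFO simulation (capacity=4):
  1. access lime: MISS. Cache (old->new): [lime]
  2. access lime: HIT. Cache (old->new): [lime]
  3. access peach: MISS. Cache (old->new): [lime peach]
  4. access lime: HIT. Cache (old->new): [lime peach]
  5. access peach: HIT. Cache (old->new): [lime peach]
  6. access peach: HIT. Cache (old->new): [lime peach]
  7. access pig: MISS. Cache (old->new): [lime peach pig]
  8. access lime: HIT. Cache (old->new): [lime peach pig]
  9. access lime: HIT. Cache (old->new): [lime peach pig]
  10. access lime: HIT. Cache (old->new): [lime peach pig]
  11. access lime: HIT. Cache (old->new): [lime peach pig]
  12. access lime: HIT. Cache (old->new): [lime peach pig]
  13. access pig: HIT. Cache (old->new): [lime peach pig]
  14. access peach: HIT. Cache (old->new): [lime peach pig]
  15. access peach: HIT. Cache (old->new): [lime peach pig]
  16. access lime: HIT. Cache (old->new): [lime peach pig]
  17. access peach: HIT. Cache (old->new): [lime peach pig]
  18. access pig: HIT. Cache (old->new): [lime peach pig]
  19. access berry: MISS. Cache (old->new): [lime peach pig berry]
  20. access peach: HIT. Cache (old->new): [lime peach pig berry]
  21. access peach: HIT. Cache (old->new): [lime peach pig berry]
  22. access pig: HIT. Cache (old->new): [lime peach pig berry]
Total: 18 hits, 4 misses, 0 evictions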